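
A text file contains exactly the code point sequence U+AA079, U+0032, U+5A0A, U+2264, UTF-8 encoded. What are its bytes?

F2 AA 81 B9 32 E5 A8 8A E2 89 A4

U+AA079: 4-byte form → F2 AA 81 B9.
U+0032: 1-byte form → 32.
U+5A0A: 3-byte form → E5 A8 8A.
U+2264: 3-byte form → E2 89 A4.
Concatenated (11 bytes): F2 AA 81 B9 32 E5 A8 8A E2 89 A4.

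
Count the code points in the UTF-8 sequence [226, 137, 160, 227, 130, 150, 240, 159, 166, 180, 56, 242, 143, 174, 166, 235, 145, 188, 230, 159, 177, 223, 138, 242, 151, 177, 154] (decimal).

9

Byte at offset 0: 0xE2 = 11100010 → 3-byte char (#1). Advance 3.
Byte at offset 3: 0xE3 = 11100011 → 3-byte char (#2). Advance 3.
Byte at offset 6: 0xF0 = 11110000 → 4-byte char (#3). Advance 4.
Byte at offset 10: 0x38 = 00111000 → 1-byte char (#4). Advance 1.
Byte at offset 11: 0xF2 = 11110010 → 4-byte char (#5). Advance 4.
Byte at offset 15: 0xEB = 11101011 → 3-byte char (#6). Advance 3.
Byte at offset 18: 0xE6 = 11100110 → 3-byte char (#7). Advance 3.
Byte at offset 21: 0xDF = 11011111 → 2-byte char (#8). Advance 2.
Byte at offset 23: 0xF2 = 11110010 → 4-byte char (#9). Advance 4.
Reached end at offset 27 after 9 code points.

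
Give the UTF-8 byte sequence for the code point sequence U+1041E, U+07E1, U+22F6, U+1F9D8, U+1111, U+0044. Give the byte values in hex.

U+1041E: 4-byte form → F0 90 90 9E.
U+07E1: 2-byte form → DF A1.
U+22F6: 3-byte form → E2 8B B6.
U+1F9D8: 4-byte form → F0 9F A7 98.
U+1111: 3-byte form → E1 84 91.
U+0044: 1-byte form → 44.
Concatenated (17 bytes): F0 90 90 9E DF A1 E2 8B B6 F0 9F A7 98 E1 84 91 44.

F0 90 90 9E DF A1 E2 8B B6 F0 9F A7 98 E1 84 91 44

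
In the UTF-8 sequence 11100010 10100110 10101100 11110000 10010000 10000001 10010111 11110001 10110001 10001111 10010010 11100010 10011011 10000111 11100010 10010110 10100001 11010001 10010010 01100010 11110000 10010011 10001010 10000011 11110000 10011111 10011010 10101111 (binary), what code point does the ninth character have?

Offset 0: leading byte 0xE2 = 11100010 → 3-byte char #1 = E2 A6 AC.
Offset 3: leading byte 0xF0 = 11110000 → 4-byte char #2 = F0 90 81 97.
Offset 7: leading byte 0xF1 = 11110001 → 4-byte char #3 = F1 B1 8F 92.
Offset 11: leading byte 0xE2 = 11100010 → 3-byte char #4 = E2 9B 87.
Offset 14: leading byte 0xE2 = 11100010 → 3-byte char #5 = E2 96 A1.
Offset 17: leading byte 0xD1 = 11010001 → 2-byte char #6 = D1 92.
Offset 19: leading byte 0x62 = 01100010 → 1-byte char #7 = 62.
Offset 20: leading byte 0xF0 = 11110000 → 4-byte char #8 = F0 93 8A 83.
Offset 24: leading byte 0xF0 = 11110000 → 4-byte char #9 = F0 9F 9A AF.
Leading byte 0xF0 = 11110000 matches 11110xxx → 4-byte sequence.
Byte 1: 0xF0 = 11110000, payload 000 (3 bits).
Byte 2: 0x9F = 10011111 (10xxxxxx ✓), payload 011111.
Byte 3: 0x9A = 10011010 (10xxxxxx ✓), payload 011010.
Byte 4: 0xAF = 10101111 (10xxxxxx ✓), payload 101111.
Concatenate: 000011111011010101111 = 0x1F6AF (21 bits → U+1F6AF).

U+1F6AF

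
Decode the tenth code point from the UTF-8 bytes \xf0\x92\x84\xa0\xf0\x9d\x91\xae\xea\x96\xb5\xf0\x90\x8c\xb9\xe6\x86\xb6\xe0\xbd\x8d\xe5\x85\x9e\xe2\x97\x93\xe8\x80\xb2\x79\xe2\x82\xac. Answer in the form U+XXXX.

U+0079

Offset 0: leading byte 0xF0 = 11110000 → 4-byte char #1 = F0 92 84 A0.
Offset 4: leading byte 0xF0 = 11110000 → 4-byte char #2 = F0 9D 91 AE.
Offset 8: leading byte 0xEA = 11101010 → 3-byte char #3 = EA 96 B5.
Offset 11: leading byte 0xF0 = 11110000 → 4-byte char #4 = F0 90 8C B9.
Offset 15: leading byte 0xE6 = 11100110 → 3-byte char #5 = E6 86 B6.
Offset 18: leading byte 0xE0 = 11100000 → 3-byte char #6 = E0 BD 8D.
Offset 21: leading byte 0xE5 = 11100101 → 3-byte char #7 = E5 85 9E.
Offset 24: leading byte 0xE2 = 11100010 → 3-byte char #8 = E2 97 93.
Offset 27: leading byte 0xE8 = 11101000 → 3-byte char #9 = E8 80 B2.
Offset 30: leading byte 0x79 = 01111001 → 1-byte char #10 = 79.
Leading byte 0x79 = 01111001 matches 0xxxxxxx → 1-byte sequence.
Byte 1: 0x79 = 01111001, payload 1111001 (7 bits).
Concatenate: 1111001 = 0x79 (7 bits → U+0079).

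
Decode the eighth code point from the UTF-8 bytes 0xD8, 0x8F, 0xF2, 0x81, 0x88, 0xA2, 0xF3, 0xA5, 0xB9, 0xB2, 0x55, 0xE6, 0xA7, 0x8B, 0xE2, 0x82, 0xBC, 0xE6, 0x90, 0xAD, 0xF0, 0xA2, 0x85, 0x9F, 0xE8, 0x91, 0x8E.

U+2215F

Offset 0: leading byte 0xD8 = 11011000 → 2-byte char #1 = D8 8F.
Offset 2: leading byte 0xF2 = 11110010 → 4-byte char #2 = F2 81 88 A2.
Offset 6: leading byte 0xF3 = 11110011 → 4-byte char #3 = F3 A5 B9 B2.
Offset 10: leading byte 0x55 = 01010101 → 1-byte char #4 = 55.
Offset 11: leading byte 0xE6 = 11100110 → 3-byte char #5 = E6 A7 8B.
Offset 14: leading byte 0xE2 = 11100010 → 3-byte char #6 = E2 82 BC.
Offset 17: leading byte 0xE6 = 11100110 → 3-byte char #7 = E6 90 AD.
Offset 20: leading byte 0xF0 = 11110000 → 4-byte char #8 = F0 A2 85 9F.
Leading byte 0xF0 = 11110000 matches 11110xxx → 4-byte sequence.
Byte 1: 0xF0 = 11110000, payload 000 (3 bits).
Byte 2: 0xA2 = 10100010 (10xxxxxx ✓), payload 100010.
Byte 3: 0x85 = 10000101 (10xxxxxx ✓), payload 000101.
Byte 4: 0x9F = 10011111 (10xxxxxx ✓), payload 011111.
Concatenate: 000100010000101011111 = 0x2215F (21 bits → U+2215F).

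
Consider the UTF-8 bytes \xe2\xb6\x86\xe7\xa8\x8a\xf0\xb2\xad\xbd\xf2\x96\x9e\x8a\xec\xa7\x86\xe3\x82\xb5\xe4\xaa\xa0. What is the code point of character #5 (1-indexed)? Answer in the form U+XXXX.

Offset 0: leading byte 0xE2 = 11100010 → 3-byte char #1 = E2 B6 86.
Offset 3: leading byte 0xE7 = 11100111 → 3-byte char #2 = E7 A8 8A.
Offset 6: leading byte 0xF0 = 11110000 → 4-byte char #3 = F0 B2 AD BD.
Offset 10: leading byte 0xF2 = 11110010 → 4-byte char #4 = F2 96 9E 8A.
Offset 14: leading byte 0xEC = 11101100 → 3-byte char #5 = EC A7 86.
Leading byte 0xEC = 11101100 matches 1110xxxx → 3-byte sequence.
Byte 1: 0xEC = 11101100, payload 1100 (4 bits).
Byte 2: 0xA7 = 10100111 (10xxxxxx ✓), payload 100111.
Byte 3: 0x86 = 10000110 (10xxxxxx ✓), payload 000110.
Concatenate: 1100100111000110 = 0xC9C6 (16 bits → U+C9C6).

U+C9C6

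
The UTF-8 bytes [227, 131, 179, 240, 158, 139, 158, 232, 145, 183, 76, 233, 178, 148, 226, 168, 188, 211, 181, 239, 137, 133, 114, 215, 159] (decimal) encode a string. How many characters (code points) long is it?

Byte at offset 0: 0xE3 = 11100011 → 3-byte char (#1). Advance 3.
Byte at offset 3: 0xF0 = 11110000 → 4-byte char (#2). Advance 4.
Byte at offset 7: 0xE8 = 11101000 → 3-byte char (#3). Advance 3.
Byte at offset 10: 0x4C = 01001100 → 1-byte char (#4). Advance 1.
Byte at offset 11: 0xE9 = 11101001 → 3-byte char (#5). Advance 3.
Byte at offset 14: 0xE2 = 11100010 → 3-byte char (#6). Advance 3.
Byte at offset 17: 0xD3 = 11010011 → 2-byte char (#7). Advance 2.
Byte at offset 19: 0xEF = 11101111 → 3-byte char (#8). Advance 3.
Byte at offset 22: 0x72 = 01110010 → 1-byte char (#9). Advance 1.
Byte at offset 23: 0xD7 = 11010111 → 2-byte char (#10). Advance 2.
Reached end at offset 25 after 10 code points.

10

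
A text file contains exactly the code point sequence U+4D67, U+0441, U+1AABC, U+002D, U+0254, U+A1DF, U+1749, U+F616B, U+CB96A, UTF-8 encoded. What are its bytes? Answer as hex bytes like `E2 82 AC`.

E4 B5 A7 D1 81 F0 9A AA BC 2D C9 94 EA 87 9F E1 9D 89 F3 B6 85 AB F3 8B A5 AA

U+4D67: 3-byte form → E4 B5 A7.
U+0441: 2-byte form → D1 81.
U+1AABC: 4-byte form → F0 9A AA BC.
U+002D: 1-byte form → 2D.
U+0254: 2-byte form → C9 94.
U+A1DF: 3-byte form → EA 87 9F.
U+1749: 3-byte form → E1 9D 89.
U+F616B: 4-byte form → F3 B6 85 AB.
U+CB96A: 4-byte form → F3 8B A5 AA.
Concatenated (26 bytes): E4 B5 A7 D1 81 F0 9A AA BC 2D C9 94 EA 87 9F E1 9D 89 F3 B6 85 AB F3 8B A5 AA.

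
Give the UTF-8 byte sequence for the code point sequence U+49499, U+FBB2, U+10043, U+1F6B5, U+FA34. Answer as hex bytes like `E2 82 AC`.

U+49499: 4-byte form → F1 89 92 99.
U+FBB2: 3-byte form → EF AE B2.
U+10043: 4-byte form → F0 90 81 83.
U+1F6B5: 4-byte form → F0 9F 9A B5.
U+FA34: 3-byte form → EF A8 B4.
Concatenated (18 bytes): F1 89 92 99 EF AE B2 F0 90 81 83 F0 9F 9A B5 EF A8 B4.

F1 89 92 99 EF AE B2 F0 90 81 83 F0 9F 9A B5 EF A8 B4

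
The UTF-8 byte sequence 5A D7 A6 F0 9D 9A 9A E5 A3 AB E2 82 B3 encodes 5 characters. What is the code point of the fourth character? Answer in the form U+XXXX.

Offset 0: leading byte 0x5A = 01011010 → 1-byte char #1 = 5A.
Offset 1: leading byte 0xD7 = 11010111 → 2-byte char #2 = D7 A6.
Offset 3: leading byte 0xF0 = 11110000 → 4-byte char #3 = F0 9D 9A 9A.
Offset 7: leading byte 0xE5 = 11100101 → 3-byte char #4 = E5 A3 AB.
Leading byte 0xE5 = 11100101 matches 1110xxxx → 3-byte sequence.
Byte 1: 0xE5 = 11100101, payload 0101 (4 bits).
Byte 2: 0xA3 = 10100011 (10xxxxxx ✓), payload 100011.
Byte 3: 0xAB = 10101011 (10xxxxxx ✓), payload 101011.
Concatenate: 0101100011101011 = 0x58EB (16 bits → U+58EB).

U+58EB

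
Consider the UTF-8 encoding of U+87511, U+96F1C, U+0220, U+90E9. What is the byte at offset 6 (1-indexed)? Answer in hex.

1-indexed offset 6 is 0-indexed offset 5.
U+87511 → 4-byte form F2 87 94 91 at offsets 0–3.
U+96F1C → 4-byte form F2 96 BC 9C at offsets 4–7.
Offset 5 falls in char 2's range; it's byte 2 of F2 96 BC 9C = 0x96.

0x96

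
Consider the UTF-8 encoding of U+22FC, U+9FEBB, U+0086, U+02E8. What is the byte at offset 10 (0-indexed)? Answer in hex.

0xA8

U+22FC → 3-byte form E2 8B BC at offsets 0–2.
U+9FEBB → 4-byte form F2 9F BA BB at offsets 3–6.
U+0086 → 2-byte form C2 86 at offsets 7–8.
U+02E8 → 2-byte form CB A8 at offsets 9–10.
Offset 10 falls in char 4's range; it's byte 2 of CB A8 = 0xA8.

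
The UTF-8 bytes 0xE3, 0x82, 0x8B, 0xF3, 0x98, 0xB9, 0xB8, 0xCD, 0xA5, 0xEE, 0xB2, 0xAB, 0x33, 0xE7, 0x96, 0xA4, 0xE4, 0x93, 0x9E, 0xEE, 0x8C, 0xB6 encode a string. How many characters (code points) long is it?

Byte at offset 0: 0xE3 = 11100011 → 3-byte char (#1). Advance 3.
Byte at offset 3: 0xF3 = 11110011 → 4-byte char (#2). Advance 4.
Byte at offset 7: 0xCD = 11001101 → 2-byte char (#3). Advance 2.
Byte at offset 9: 0xEE = 11101110 → 3-byte char (#4). Advance 3.
Byte at offset 12: 0x33 = 00110011 → 1-byte char (#5). Advance 1.
Byte at offset 13: 0xE7 = 11100111 → 3-byte char (#6). Advance 3.
Byte at offset 16: 0xE4 = 11100100 → 3-byte char (#7). Advance 3.
Byte at offset 19: 0xEE = 11101110 → 3-byte char (#8). Advance 3.
Reached end at offset 22 after 8 code points.

8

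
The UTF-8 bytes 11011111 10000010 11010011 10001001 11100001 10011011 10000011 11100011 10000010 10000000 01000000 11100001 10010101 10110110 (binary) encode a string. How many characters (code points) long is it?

Byte at offset 0: 0xDF = 11011111 → 2-byte char (#1). Advance 2.
Byte at offset 2: 0xD3 = 11010011 → 2-byte char (#2). Advance 2.
Byte at offset 4: 0xE1 = 11100001 → 3-byte char (#3). Advance 3.
Byte at offset 7: 0xE3 = 11100011 → 3-byte char (#4). Advance 3.
Byte at offset 10: 0x40 = 01000000 → 1-byte char (#5). Advance 1.
Byte at offset 11: 0xE1 = 11100001 → 3-byte char (#6). Advance 3.
Reached end at offset 14 after 6 code points.

6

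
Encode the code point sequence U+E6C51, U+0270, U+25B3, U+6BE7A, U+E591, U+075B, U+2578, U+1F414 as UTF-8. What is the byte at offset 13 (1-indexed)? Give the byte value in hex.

1-indexed offset 13 is 0-indexed offset 12.
U+E6C51 → 4-byte form F3 A6 B1 91 at offsets 0–3.
U+0270 → 2-byte form C9 B0 at offsets 4–5.
U+25B3 → 3-byte form E2 96 B3 at offsets 6–8.
U+6BE7A → 4-byte form F1 AB B9 BA at offsets 9–12.
Offset 12 falls in char 4's range; it's byte 4 of F1 AB B9 BA = 0xBA.

0xBA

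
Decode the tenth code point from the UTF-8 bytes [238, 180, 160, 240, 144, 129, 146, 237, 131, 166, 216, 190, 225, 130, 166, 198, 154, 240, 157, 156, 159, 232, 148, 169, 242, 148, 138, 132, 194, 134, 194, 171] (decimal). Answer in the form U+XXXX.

Offset 0: leading byte 0xEE = 11101110 → 3-byte char #1 = EE B4 A0.
Offset 3: leading byte 0xF0 = 11110000 → 4-byte char #2 = F0 90 81 92.
Offset 7: leading byte 0xED = 11101101 → 3-byte char #3 = ED 83 A6.
Offset 10: leading byte 0xD8 = 11011000 → 2-byte char #4 = D8 BE.
Offset 12: leading byte 0xE1 = 11100001 → 3-byte char #5 = E1 82 A6.
Offset 15: leading byte 0xC6 = 11000110 → 2-byte char #6 = C6 9A.
Offset 17: leading byte 0xF0 = 11110000 → 4-byte char #7 = F0 9D 9C 9F.
Offset 21: leading byte 0xE8 = 11101000 → 3-byte char #8 = E8 94 A9.
Offset 24: leading byte 0xF2 = 11110010 → 4-byte char #9 = F2 94 8A 84.
Offset 28: leading byte 0xC2 = 11000010 → 2-byte char #10 = C2 86.
Leading byte 0xC2 = 11000010 matches 110xxxxx → 2-byte sequence.
Byte 1: 0xC2 = 11000010, payload 00010 (5 bits).
Byte 2: 0x86 = 10000110 (10xxxxxx ✓), payload 000110.
Concatenate: 00010000110 = 0x86 (11 bits → U+0086).

U+0086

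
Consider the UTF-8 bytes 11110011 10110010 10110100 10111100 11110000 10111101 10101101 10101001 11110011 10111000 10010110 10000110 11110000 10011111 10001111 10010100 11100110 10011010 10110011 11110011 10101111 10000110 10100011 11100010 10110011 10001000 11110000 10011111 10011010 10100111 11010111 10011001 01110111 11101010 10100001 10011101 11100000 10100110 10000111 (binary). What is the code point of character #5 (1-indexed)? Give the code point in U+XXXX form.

Offset 0: leading byte 0xF3 = 11110011 → 4-byte char #1 = F3 B2 B4 BC.
Offset 4: leading byte 0xF0 = 11110000 → 4-byte char #2 = F0 BD AD A9.
Offset 8: leading byte 0xF3 = 11110011 → 4-byte char #3 = F3 B8 96 86.
Offset 12: leading byte 0xF0 = 11110000 → 4-byte char #4 = F0 9F 8F 94.
Offset 16: leading byte 0xE6 = 11100110 → 3-byte char #5 = E6 9A B3.
Leading byte 0xE6 = 11100110 matches 1110xxxx → 3-byte sequence.
Byte 1: 0xE6 = 11100110, payload 0110 (4 bits).
Byte 2: 0x9A = 10011010 (10xxxxxx ✓), payload 011010.
Byte 3: 0xB3 = 10110011 (10xxxxxx ✓), payload 110011.
Concatenate: 0110011010110011 = 0x66B3 (16 bits → U+66B3).

U+66B3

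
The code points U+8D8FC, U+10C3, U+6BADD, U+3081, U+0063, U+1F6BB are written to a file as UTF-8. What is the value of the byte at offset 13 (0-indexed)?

0x81

U+8D8FC → 4-byte form F2 8D A3 BC at offsets 0–3.
U+10C3 → 3-byte form E1 83 83 at offsets 4–6.
U+6BADD → 4-byte form F1 AB AB 9D at offsets 7–10.
U+3081 → 3-byte form E3 82 81 at offsets 11–13.
Offset 13 falls in char 4's range; it's byte 3 of E3 82 81 = 0x81.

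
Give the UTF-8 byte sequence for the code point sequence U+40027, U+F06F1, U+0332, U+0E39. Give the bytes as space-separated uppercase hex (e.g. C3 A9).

F1 80 80 A7 F3 B0 9B B1 CC B2 E0 B8 B9

U+40027: 4-byte form → F1 80 80 A7.
U+F06F1: 4-byte form → F3 B0 9B B1.
U+0332: 2-byte form → CC B2.
U+0E39: 3-byte form → E0 B8 B9.
Concatenated (13 bytes): F1 80 80 A7 F3 B0 9B B1 CC B2 E0 B8 B9.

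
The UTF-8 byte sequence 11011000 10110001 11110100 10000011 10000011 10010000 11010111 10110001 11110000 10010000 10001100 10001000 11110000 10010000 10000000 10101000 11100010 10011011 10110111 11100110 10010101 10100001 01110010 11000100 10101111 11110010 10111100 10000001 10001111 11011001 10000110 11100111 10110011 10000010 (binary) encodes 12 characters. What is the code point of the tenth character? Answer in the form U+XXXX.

Offset 0: leading byte 0xD8 = 11011000 → 2-byte char #1 = D8 B1.
Offset 2: leading byte 0xF4 = 11110100 → 4-byte char #2 = F4 83 83 90.
Offset 6: leading byte 0xD7 = 11010111 → 2-byte char #3 = D7 B1.
Offset 8: leading byte 0xF0 = 11110000 → 4-byte char #4 = F0 90 8C 88.
Offset 12: leading byte 0xF0 = 11110000 → 4-byte char #5 = F0 90 80 A8.
Offset 16: leading byte 0xE2 = 11100010 → 3-byte char #6 = E2 9B B7.
Offset 19: leading byte 0xE6 = 11100110 → 3-byte char #7 = E6 95 A1.
Offset 22: leading byte 0x72 = 01110010 → 1-byte char #8 = 72.
Offset 23: leading byte 0xC4 = 11000100 → 2-byte char #9 = C4 AF.
Offset 25: leading byte 0xF2 = 11110010 → 4-byte char #10 = F2 BC 81 8F.
Leading byte 0xF2 = 11110010 matches 11110xxx → 4-byte sequence.
Byte 1: 0xF2 = 11110010, payload 010 (3 bits).
Byte 2: 0xBC = 10111100 (10xxxxxx ✓), payload 111100.
Byte 3: 0x81 = 10000001 (10xxxxxx ✓), payload 000001.
Byte 4: 0x8F = 10001111 (10xxxxxx ✓), payload 001111.
Concatenate: 010111100000001001111 = 0xBC04F (21 bits → U+BC04F).

U+BC04F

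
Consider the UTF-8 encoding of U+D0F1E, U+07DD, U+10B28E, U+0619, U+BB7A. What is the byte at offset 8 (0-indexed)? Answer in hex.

U+D0F1E → 4-byte form F3 90 BC 9E at offsets 0–3.
U+07DD → 2-byte form DF 9D at offsets 4–5.
U+10B28E → 4-byte form F4 8B 8A 8E at offsets 6–9.
Offset 8 falls in char 3's range; it's byte 3 of F4 8B 8A 8E = 0x8A.

0x8A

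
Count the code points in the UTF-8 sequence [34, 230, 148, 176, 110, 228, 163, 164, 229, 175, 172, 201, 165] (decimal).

Byte at offset 0: 0x22 = 00100010 → 1-byte char (#1). Advance 1.
Byte at offset 1: 0xE6 = 11100110 → 3-byte char (#2). Advance 3.
Byte at offset 4: 0x6E = 01101110 → 1-byte char (#3). Advance 1.
Byte at offset 5: 0xE4 = 11100100 → 3-byte char (#4). Advance 3.
Byte at offset 8: 0xE5 = 11100101 → 3-byte char (#5). Advance 3.
Byte at offset 11: 0xC9 = 11001001 → 2-byte char (#6). Advance 2.
Reached end at offset 13 after 6 code points.

6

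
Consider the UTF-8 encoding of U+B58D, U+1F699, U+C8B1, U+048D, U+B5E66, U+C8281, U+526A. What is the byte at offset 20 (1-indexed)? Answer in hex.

1-indexed offset 20 is 0-indexed offset 19.
U+B58D → 3-byte form EB 96 8D at offsets 0–2.
U+1F699 → 4-byte form F0 9F 9A 99 at offsets 3–6.
U+C8B1 → 3-byte form EC A2 B1 at offsets 7–9.
U+048D → 2-byte form D2 8D at offsets 10–11.
U+B5E66 → 4-byte form F2 B5 B9 A6 at offsets 12–15.
U+C8281 → 4-byte form F3 88 8A 81 at offsets 16–19.
Offset 19 falls in char 6's range; it's byte 4 of F3 88 8A 81 = 0x81.

0x81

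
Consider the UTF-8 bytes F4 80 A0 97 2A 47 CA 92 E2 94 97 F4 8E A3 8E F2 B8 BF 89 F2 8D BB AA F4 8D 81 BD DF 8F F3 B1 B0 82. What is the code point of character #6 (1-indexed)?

Offset 0: leading byte 0xF4 = 11110100 → 4-byte char #1 = F4 80 A0 97.
Offset 4: leading byte 0x2A = 00101010 → 1-byte char #2 = 2A.
Offset 5: leading byte 0x47 = 01000111 → 1-byte char #3 = 47.
Offset 6: leading byte 0xCA = 11001010 → 2-byte char #4 = CA 92.
Offset 8: leading byte 0xE2 = 11100010 → 3-byte char #5 = E2 94 97.
Offset 11: leading byte 0xF4 = 11110100 → 4-byte char #6 = F4 8E A3 8E.
Leading byte 0xF4 = 11110100 matches 11110xxx → 4-byte sequence.
Byte 1: 0xF4 = 11110100, payload 100 (3 bits).
Byte 2: 0x8E = 10001110 (10xxxxxx ✓), payload 001110.
Byte 3: 0xA3 = 10100011 (10xxxxxx ✓), payload 100011.
Byte 4: 0x8E = 10001110 (10xxxxxx ✓), payload 001110.
Concatenate: 100001110100011001110 = 0x10E8CE (21 bits → U+10E8CE).

U+10E8CE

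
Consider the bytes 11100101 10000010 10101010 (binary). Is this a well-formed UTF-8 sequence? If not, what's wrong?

Leading byte 0xE5 = 11100101 → 3-byte form.
Continuation bytes 0x82=10000010, 0xAA=10101010 all match 10xxxxxx.
Decoded value 0x50AA is ≥ 0x800 (shortest form) and not a surrogate.

valid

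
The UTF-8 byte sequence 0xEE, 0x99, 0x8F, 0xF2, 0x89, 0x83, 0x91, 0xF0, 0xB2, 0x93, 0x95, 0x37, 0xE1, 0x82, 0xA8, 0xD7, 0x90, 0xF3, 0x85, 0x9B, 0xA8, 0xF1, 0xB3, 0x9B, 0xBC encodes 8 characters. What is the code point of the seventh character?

U+C56E8

Offset 0: leading byte 0xEE = 11101110 → 3-byte char #1 = EE 99 8F.
Offset 3: leading byte 0xF2 = 11110010 → 4-byte char #2 = F2 89 83 91.
Offset 7: leading byte 0xF0 = 11110000 → 4-byte char #3 = F0 B2 93 95.
Offset 11: leading byte 0x37 = 00110111 → 1-byte char #4 = 37.
Offset 12: leading byte 0xE1 = 11100001 → 3-byte char #5 = E1 82 A8.
Offset 15: leading byte 0xD7 = 11010111 → 2-byte char #6 = D7 90.
Offset 17: leading byte 0xF3 = 11110011 → 4-byte char #7 = F3 85 9B A8.
Leading byte 0xF3 = 11110011 matches 11110xxx → 4-byte sequence.
Byte 1: 0xF3 = 11110011, payload 011 (3 bits).
Byte 2: 0x85 = 10000101 (10xxxxxx ✓), payload 000101.
Byte 3: 0x9B = 10011011 (10xxxxxx ✓), payload 011011.
Byte 4: 0xA8 = 10101000 (10xxxxxx ✓), payload 101000.
Concatenate: 011000101011011101000 = 0xC56E8 (21 bits → U+C56E8).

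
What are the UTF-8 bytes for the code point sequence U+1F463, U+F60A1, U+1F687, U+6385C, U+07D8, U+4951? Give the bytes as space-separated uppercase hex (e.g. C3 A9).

F0 9F 91 A3 F3 B6 82 A1 F0 9F 9A 87 F1 A3 A1 9C DF 98 E4 A5 91

U+1F463: 4-byte form → F0 9F 91 A3.
U+F60A1: 4-byte form → F3 B6 82 A1.
U+1F687: 4-byte form → F0 9F 9A 87.
U+6385C: 4-byte form → F1 A3 A1 9C.
U+07D8: 2-byte form → DF 98.
U+4951: 3-byte form → E4 A5 91.
Concatenated (21 bytes): F0 9F 91 A3 F3 B6 82 A1 F0 9F 9A 87 F1 A3 A1 9C DF 98 E4 A5 91.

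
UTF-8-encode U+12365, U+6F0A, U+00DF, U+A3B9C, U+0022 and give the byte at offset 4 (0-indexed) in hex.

0xE6

U+12365 → 4-byte form F0 92 8D A5 at offsets 0–3.
U+6F0A → 3-byte form E6 BC 8A at offsets 4–6.
Offset 4 falls in char 2's range; it's byte 1 of E6 BC 8A = 0xE6.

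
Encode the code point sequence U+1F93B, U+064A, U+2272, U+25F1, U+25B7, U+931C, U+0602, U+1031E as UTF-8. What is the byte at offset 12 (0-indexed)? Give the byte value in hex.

U+1F93B → 4-byte form F0 9F A4 BB at offsets 0–3.
U+064A → 2-byte form D9 8A at offsets 4–5.
U+2272 → 3-byte form E2 89 B2 at offsets 6–8.
U+25F1 → 3-byte form E2 97 B1 at offsets 9–11.
U+25B7 → 3-byte form E2 96 B7 at offsets 12–14.
Offset 12 falls in char 5's range; it's byte 1 of E2 96 B7 = 0xE2.

0xE2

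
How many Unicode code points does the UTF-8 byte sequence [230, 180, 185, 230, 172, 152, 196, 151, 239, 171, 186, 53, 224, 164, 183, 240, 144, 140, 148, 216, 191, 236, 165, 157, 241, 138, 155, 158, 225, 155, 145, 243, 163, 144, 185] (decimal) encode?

12

Byte at offset 0: 0xE6 = 11100110 → 3-byte char (#1). Advance 3.
Byte at offset 3: 0xE6 = 11100110 → 3-byte char (#2). Advance 3.
Byte at offset 6: 0xC4 = 11000100 → 2-byte char (#3). Advance 2.
Byte at offset 8: 0xEF = 11101111 → 3-byte char (#4). Advance 3.
Byte at offset 11: 0x35 = 00110101 → 1-byte char (#5). Advance 1.
Byte at offset 12: 0xE0 = 11100000 → 3-byte char (#6). Advance 3.
Byte at offset 15: 0xF0 = 11110000 → 4-byte char (#7). Advance 4.
Byte at offset 19: 0xD8 = 11011000 → 2-byte char (#8). Advance 2.
Byte at offset 21: 0xEC = 11101100 → 3-byte char (#9). Advance 3.
Byte at offset 24: 0xF1 = 11110001 → 4-byte char (#10). Advance 4.
Byte at offset 28: 0xE1 = 11100001 → 3-byte char (#11). Advance 3.
Byte at offset 31: 0xF3 = 11110011 → 4-byte char (#12). Advance 4.
Reached end at offset 35 after 12 code points.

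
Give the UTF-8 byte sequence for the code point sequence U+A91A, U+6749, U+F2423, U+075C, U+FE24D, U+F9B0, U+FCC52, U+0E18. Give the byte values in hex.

U+A91A: 3-byte form → EA A4 9A.
U+6749: 3-byte form → E6 9D 89.
U+F2423: 4-byte form → F3 B2 90 A3.
U+075C: 2-byte form → DD 9C.
U+FE24D: 4-byte form → F3 BE 89 8D.
U+F9B0: 3-byte form → EF A6 B0.
U+FCC52: 4-byte form → F3 BC B1 92.
U+0E18: 3-byte form → E0 B8 98.
Concatenated (26 bytes): EA A4 9A E6 9D 89 F3 B2 90 A3 DD 9C F3 BE 89 8D EF A6 B0 F3 BC B1 92 E0 B8 98.

EA A4 9A E6 9D 89 F3 B2 90 A3 DD 9C F3 BE 89 8D EF A6 B0 F3 BC B1 92 E0 B8 98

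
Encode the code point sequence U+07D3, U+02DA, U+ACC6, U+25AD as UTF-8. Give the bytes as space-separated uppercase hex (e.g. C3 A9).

DF 93 CB 9A EA B3 86 E2 96 AD

U+07D3: 2-byte form → DF 93.
U+02DA: 2-byte form → CB 9A.
U+ACC6: 3-byte form → EA B3 86.
U+25AD: 3-byte form → E2 96 AD.
Concatenated (10 bytes): DF 93 CB 9A EA B3 86 E2 96 AD.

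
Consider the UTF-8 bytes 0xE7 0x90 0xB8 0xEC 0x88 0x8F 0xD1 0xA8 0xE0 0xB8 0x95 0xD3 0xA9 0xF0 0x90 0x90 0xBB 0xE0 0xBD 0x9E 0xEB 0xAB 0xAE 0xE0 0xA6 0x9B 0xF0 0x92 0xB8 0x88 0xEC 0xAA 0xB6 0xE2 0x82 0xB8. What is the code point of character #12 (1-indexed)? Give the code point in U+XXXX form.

U+20B8

Offset 0: leading byte 0xE7 = 11100111 → 3-byte char #1 = E7 90 B8.
Offset 3: leading byte 0xEC = 11101100 → 3-byte char #2 = EC 88 8F.
Offset 6: leading byte 0xD1 = 11010001 → 2-byte char #3 = D1 A8.
Offset 8: leading byte 0xE0 = 11100000 → 3-byte char #4 = E0 B8 95.
Offset 11: leading byte 0xD3 = 11010011 → 2-byte char #5 = D3 A9.
Offset 13: leading byte 0xF0 = 11110000 → 4-byte char #6 = F0 90 90 BB.
Offset 17: leading byte 0xE0 = 11100000 → 3-byte char #7 = E0 BD 9E.
Offset 20: leading byte 0xEB = 11101011 → 3-byte char #8 = EB AB AE.
Offset 23: leading byte 0xE0 = 11100000 → 3-byte char #9 = E0 A6 9B.
Offset 26: leading byte 0xF0 = 11110000 → 4-byte char #10 = F0 92 B8 88.
Offset 30: leading byte 0xEC = 11101100 → 3-byte char #11 = EC AA B6.
Offset 33: leading byte 0xE2 = 11100010 → 3-byte char #12 = E2 82 B8.
Leading byte 0xE2 = 11100010 matches 1110xxxx → 3-byte sequence.
Byte 1: 0xE2 = 11100010, payload 0010 (4 bits).
Byte 2: 0x82 = 10000010 (10xxxxxx ✓), payload 000010.
Byte 3: 0xB8 = 10111000 (10xxxxxx ✓), payload 111000.
Concatenate: 0010000010111000 = 0x20B8 (16 bits → U+20B8).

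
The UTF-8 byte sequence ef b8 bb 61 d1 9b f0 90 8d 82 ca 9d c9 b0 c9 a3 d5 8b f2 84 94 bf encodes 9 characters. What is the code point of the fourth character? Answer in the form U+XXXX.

Offset 0: leading byte 0xEF = 11101111 → 3-byte char #1 = EF B8 BB.
Offset 3: leading byte 0x61 = 01100001 → 1-byte char #2 = 61.
Offset 4: leading byte 0xD1 = 11010001 → 2-byte char #3 = D1 9B.
Offset 6: leading byte 0xF0 = 11110000 → 4-byte char #4 = F0 90 8D 82.
Leading byte 0xF0 = 11110000 matches 11110xxx → 4-byte sequence.
Byte 1: 0xF0 = 11110000, payload 000 (3 bits).
Byte 2: 0x90 = 10010000 (10xxxxxx ✓), payload 010000.
Byte 3: 0x8D = 10001101 (10xxxxxx ✓), payload 001101.
Byte 4: 0x82 = 10000010 (10xxxxxx ✓), payload 000010.
Concatenate: 000010000001101000010 = 0x10342 (21 bits → U+10342).

U+10342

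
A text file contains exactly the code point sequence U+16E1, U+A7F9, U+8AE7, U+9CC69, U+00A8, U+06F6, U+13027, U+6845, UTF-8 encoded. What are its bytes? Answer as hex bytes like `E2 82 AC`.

E1 9B A1 EA 9F B9 E8 AB A7 F2 9C B1 A9 C2 A8 DB B6 F0 93 80 A7 E6 A1 85

U+16E1: 3-byte form → E1 9B A1.
U+A7F9: 3-byte form → EA 9F B9.
U+8AE7: 3-byte form → E8 AB A7.
U+9CC69: 4-byte form → F2 9C B1 A9.
U+00A8: 2-byte form → C2 A8.
U+06F6: 2-byte form → DB B6.
U+13027: 4-byte form → F0 93 80 A7.
U+6845: 3-byte form → E6 A1 85.
Concatenated (24 bytes): E1 9B A1 EA 9F B9 E8 AB A7 F2 9C B1 A9 C2 A8 DB B6 F0 93 80 A7 E6 A1 85.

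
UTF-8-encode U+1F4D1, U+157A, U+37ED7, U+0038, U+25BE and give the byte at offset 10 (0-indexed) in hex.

0x97

U+1F4D1 → 4-byte form F0 9F 93 91 at offsets 0–3.
U+157A → 3-byte form E1 95 BA at offsets 4–6.
U+37ED7 → 4-byte form F0 B7 BB 97 at offsets 7–10.
Offset 10 falls in char 3's range; it's byte 4 of F0 B7 BB 97 = 0x97.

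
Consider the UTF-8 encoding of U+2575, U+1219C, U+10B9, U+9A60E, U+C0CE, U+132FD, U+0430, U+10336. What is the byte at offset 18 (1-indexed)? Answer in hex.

0xF0

1-indexed offset 18 is 0-indexed offset 17.
U+2575 → 3-byte form E2 95 B5 at offsets 0–2.
U+1219C → 4-byte form F0 92 86 9C at offsets 3–6.
U+10B9 → 3-byte form E1 82 B9 at offsets 7–9.
U+9A60E → 4-byte form F2 9A 98 8E at offsets 10–13.
U+C0CE → 3-byte form EC 83 8E at offsets 14–16.
U+132FD → 4-byte form F0 93 8B BD at offsets 17–20.
Offset 17 falls in char 6's range; it's byte 1 of F0 93 8B BD = 0xF0.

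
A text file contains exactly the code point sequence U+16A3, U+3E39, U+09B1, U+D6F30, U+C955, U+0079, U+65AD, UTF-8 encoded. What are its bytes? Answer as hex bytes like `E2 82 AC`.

E1 9A A3 E3 B8 B9 E0 A6 B1 F3 96 BC B0 EC A5 95 79 E6 96 AD

U+16A3: 3-byte form → E1 9A A3.
U+3E39: 3-byte form → E3 B8 B9.
U+09B1: 3-byte form → E0 A6 B1.
U+D6F30: 4-byte form → F3 96 BC B0.
U+C955: 3-byte form → EC A5 95.
U+0079: 1-byte form → 79.
U+65AD: 3-byte form → E6 96 AD.
Concatenated (20 bytes): E1 9A A3 E3 B8 B9 E0 A6 B1 F3 96 BC B0 EC A5 95 79 E6 96 AD.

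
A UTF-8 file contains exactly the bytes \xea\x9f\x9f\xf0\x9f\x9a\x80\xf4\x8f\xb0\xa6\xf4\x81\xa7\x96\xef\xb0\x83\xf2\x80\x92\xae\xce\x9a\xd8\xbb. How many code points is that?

8

Byte at offset 0: 0xEA = 11101010 → 3-byte char (#1). Advance 3.
Byte at offset 3: 0xF0 = 11110000 → 4-byte char (#2). Advance 4.
Byte at offset 7: 0xF4 = 11110100 → 4-byte char (#3). Advance 4.
Byte at offset 11: 0xF4 = 11110100 → 4-byte char (#4). Advance 4.
Byte at offset 15: 0xEF = 11101111 → 3-byte char (#5). Advance 3.
Byte at offset 18: 0xF2 = 11110010 → 4-byte char (#6). Advance 4.
Byte at offset 22: 0xCE = 11001110 → 2-byte char (#7). Advance 2.
Byte at offset 24: 0xD8 = 11011000 → 2-byte char (#8). Advance 2.
Reached end at offset 26 after 8 code points.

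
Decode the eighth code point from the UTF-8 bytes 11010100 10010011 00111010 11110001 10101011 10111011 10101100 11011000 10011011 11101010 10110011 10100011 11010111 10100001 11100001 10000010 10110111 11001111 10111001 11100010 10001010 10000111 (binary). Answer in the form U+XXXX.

U+03F9

Offset 0: leading byte 0xD4 = 11010100 → 2-byte char #1 = D4 93.
Offset 2: leading byte 0x3A = 00111010 → 1-byte char #2 = 3A.
Offset 3: leading byte 0xF1 = 11110001 → 4-byte char #3 = F1 AB BB AC.
Offset 7: leading byte 0xD8 = 11011000 → 2-byte char #4 = D8 9B.
Offset 9: leading byte 0xEA = 11101010 → 3-byte char #5 = EA B3 A3.
Offset 12: leading byte 0xD7 = 11010111 → 2-byte char #6 = D7 A1.
Offset 14: leading byte 0xE1 = 11100001 → 3-byte char #7 = E1 82 B7.
Offset 17: leading byte 0xCF = 11001111 → 2-byte char #8 = CF B9.
Leading byte 0xCF = 11001111 matches 110xxxxx → 2-byte sequence.
Byte 1: 0xCF = 11001111, payload 01111 (5 bits).
Byte 2: 0xB9 = 10111001 (10xxxxxx ✓), payload 111001.
Concatenate: 01111111001 = 0x3F9 (11 bits → U+03F9).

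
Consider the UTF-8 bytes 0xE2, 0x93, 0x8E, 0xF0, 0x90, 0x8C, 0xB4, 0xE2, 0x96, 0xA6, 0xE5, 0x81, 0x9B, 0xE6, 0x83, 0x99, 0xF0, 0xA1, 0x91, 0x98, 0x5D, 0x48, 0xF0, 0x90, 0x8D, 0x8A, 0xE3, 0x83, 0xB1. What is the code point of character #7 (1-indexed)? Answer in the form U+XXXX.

U+005D

Offset 0: leading byte 0xE2 = 11100010 → 3-byte char #1 = E2 93 8E.
Offset 3: leading byte 0xF0 = 11110000 → 4-byte char #2 = F0 90 8C B4.
Offset 7: leading byte 0xE2 = 11100010 → 3-byte char #3 = E2 96 A6.
Offset 10: leading byte 0xE5 = 11100101 → 3-byte char #4 = E5 81 9B.
Offset 13: leading byte 0xE6 = 11100110 → 3-byte char #5 = E6 83 99.
Offset 16: leading byte 0xF0 = 11110000 → 4-byte char #6 = F0 A1 91 98.
Offset 20: leading byte 0x5D = 01011101 → 1-byte char #7 = 5D.
Leading byte 0x5D = 01011101 matches 0xxxxxxx → 1-byte sequence.
Byte 1: 0x5D = 01011101, payload 1011101 (7 bits).
Concatenate: 1011101 = 0x5D (7 bits → U+005D).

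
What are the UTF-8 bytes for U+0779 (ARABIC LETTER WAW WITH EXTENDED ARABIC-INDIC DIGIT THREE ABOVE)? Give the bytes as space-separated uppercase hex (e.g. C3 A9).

DD B9

U+0779 = 0x779 = 1913 decimal. In range U+0080–U+07FF → 2-byte form: 110xxxxx 10xxxxxx.
Binary (11 bits): 11101111001.
Split 5+6: 11101 | 111001.
Byte 1: 11011101 = 0xDD.
Byte 2: 10111001 = 0xB9.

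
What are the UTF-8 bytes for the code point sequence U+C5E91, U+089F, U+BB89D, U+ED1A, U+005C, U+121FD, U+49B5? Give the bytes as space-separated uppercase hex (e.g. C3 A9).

U+C5E91: 4-byte form → F3 85 BA 91.
U+089F: 3-byte form → E0 A2 9F.
U+BB89D: 4-byte form → F2 BB A2 9D.
U+ED1A: 3-byte form → EE B4 9A.
U+005C: 1-byte form → 5C.
U+121FD: 4-byte form → F0 92 87 BD.
U+49B5: 3-byte form → E4 A6 B5.
Concatenated (22 bytes): F3 85 BA 91 E0 A2 9F F2 BB A2 9D EE B4 9A 5C F0 92 87 BD E4 A6 B5.

F3 85 BA 91 E0 A2 9F F2 BB A2 9D EE B4 9A 5C F0 92 87 BD E4 A6 B5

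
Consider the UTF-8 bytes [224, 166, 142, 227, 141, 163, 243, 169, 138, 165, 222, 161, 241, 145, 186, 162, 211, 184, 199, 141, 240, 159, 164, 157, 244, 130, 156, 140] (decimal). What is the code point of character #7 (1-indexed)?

U+01CD

Offset 0: leading byte 0xE0 = 11100000 → 3-byte char #1 = E0 A6 8E.
Offset 3: leading byte 0xE3 = 11100011 → 3-byte char #2 = E3 8D A3.
Offset 6: leading byte 0xF3 = 11110011 → 4-byte char #3 = F3 A9 8A A5.
Offset 10: leading byte 0xDE = 11011110 → 2-byte char #4 = DE A1.
Offset 12: leading byte 0xF1 = 11110001 → 4-byte char #5 = F1 91 BA A2.
Offset 16: leading byte 0xD3 = 11010011 → 2-byte char #6 = D3 B8.
Offset 18: leading byte 0xC7 = 11000111 → 2-byte char #7 = C7 8D.
Leading byte 0xC7 = 11000111 matches 110xxxxx → 2-byte sequence.
Byte 1: 0xC7 = 11000111, payload 00111 (5 bits).
Byte 2: 0x8D = 10001101 (10xxxxxx ✓), payload 001101.
Concatenate: 00111001101 = 0x1CD (11 bits → U+01CD).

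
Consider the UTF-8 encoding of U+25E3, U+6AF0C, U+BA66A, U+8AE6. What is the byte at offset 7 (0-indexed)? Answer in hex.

0xF2

U+25E3 → 3-byte form E2 97 A3 at offsets 0–2.
U+6AF0C → 4-byte form F1 AA BC 8C at offsets 3–6.
U+BA66A → 4-byte form F2 BA 99 AA at offsets 7–10.
Offset 7 falls in char 3's range; it's byte 1 of F2 BA 99 AA = 0xF2.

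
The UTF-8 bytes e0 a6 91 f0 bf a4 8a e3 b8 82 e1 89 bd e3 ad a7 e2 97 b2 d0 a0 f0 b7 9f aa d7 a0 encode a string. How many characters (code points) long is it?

9

Byte at offset 0: 0xE0 = 11100000 → 3-byte char (#1). Advance 3.
Byte at offset 3: 0xF0 = 11110000 → 4-byte char (#2). Advance 4.
Byte at offset 7: 0xE3 = 11100011 → 3-byte char (#3). Advance 3.
Byte at offset 10: 0xE1 = 11100001 → 3-byte char (#4). Advance 3.
Byte at offset 13: 0xE3 = 11100011 → 3-byte char (#5). Advance 3.
Byte at offset 16: 0xE2 = 11100010 → 3-byte char (#6). Advance 3.
Byte at offset 19: 0xD0 = 11010000 → 2-byte char (#7). Advance 2.
Byte at offset 21: 0xF0 = 11110000 → 4-byte char (#8). Advance 4.
Byte at offset 25: 0xD7 = 11010111 → 2-byte char (#9). Advance 2.
Reached end at offset 27 after 9 code points.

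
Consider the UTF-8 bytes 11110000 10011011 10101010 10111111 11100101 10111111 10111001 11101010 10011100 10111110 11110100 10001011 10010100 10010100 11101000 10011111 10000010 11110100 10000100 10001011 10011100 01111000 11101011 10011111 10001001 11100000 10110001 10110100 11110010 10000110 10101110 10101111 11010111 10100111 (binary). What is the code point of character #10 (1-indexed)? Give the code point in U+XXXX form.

U+86BAF

Offset 0: leading byte 0xF0 = 11110000 → 4-byte char #1 = F0 9B AA BF.
Offset 4: leading byte 0xE5 = 11100101 → 3-byte char #2 = E5 BF B9.
Offset 7: leading byte 0xEA = 11101010 → 3-byte char #3 = EA 9C BE.
Offset 10: leading byte 0xF4 = 11110100 → 4-byte char #4 = F4 8B 94 94.
Offset 14: leading byte 0xE8 = 11101000 → 3-byte char #5 = E8 9F 82.
Offset 17: leading byte 0xF4 = 11110100 → 4-byte char #6 = F4 84 8B 9C.
Offset 21: leading byte 0x78 = 01111000 → 1-byte char #7 = 78.
Offset 22: leading byte 0xEB = 11101011 → 3-byte char #8 = EB 9F 89.
Offset 25: leading byte 0xE0 = 11100000 → 3-byte char #9 = E0 B1 B4.
Offset 28: leading byte 0xF2 = 11110010 → 4-byte char #10 = F2 86 AE AF.
Leading byte 0xF2 = 11110010 matches 11110xxx → 4-byte sequence.
Byte 1: 0xF2 = 11110010, payload 010 (3 bits).
Byte 2: 0x86 = 10000110 (10xxxxxx ✓), payload 000110.
Byte 3: 0xAE = 10101110 (10xxxxxx ✓), payload 101110.
Byte 4: 0xAF = 10101111 (10xxxxxx ✓), payload 101111.
Concatenate: 010000110101110101111 = 0x86BAF (21 bits → U+86BAF).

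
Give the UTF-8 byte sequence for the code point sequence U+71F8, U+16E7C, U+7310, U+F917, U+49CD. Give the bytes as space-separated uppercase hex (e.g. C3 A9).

E7 87 B8 F0 96 B9 BC E7 8C 90 EF A4 97 E4 A7 8D

U+71F8: 3-byte form → E7 87 B8.
U+16E7C: 4-byte form → F0 96 B9 BC.
U+7310: 3-byte form → E7 8C 90.
U+F917: 3-byte form → EF A4 97.
U+49CD: 3-byte form → E4 A7 8D.
Concatenated (16 bytes): E7 87 B8 F0 96 B9 BC E7 8C 90 EF A4 97 E4 A7 8D.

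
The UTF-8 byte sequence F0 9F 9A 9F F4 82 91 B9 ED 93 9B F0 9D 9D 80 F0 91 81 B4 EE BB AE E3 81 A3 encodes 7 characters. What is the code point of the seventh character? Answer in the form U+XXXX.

Offset 0: leading byte 0xF0 = 11110000 → 4-byte char #1 = F0 9F 9A 9F.
Offset 4: leading byte 0xF4 = 11110100 → 4-byte char #2 = F4 82 91 B9.
Offset 8: leading byte 0xED = 11101101 → 3-byte char #3 = ED 93 9B.
Offset 11: leading byte 0xF0 = 11110000 → 4-byte char #4 = F0 9D 9D 80.
Offset 15: leading byte 0xF0 = 11110000 → 4-byte char #5 = F0 91 81 B4.
Offset 19: leading byte 0xEE = 11101110 → 3-byte char #6 = EE BB AE.
Offset 22: leading byte 0xE3 = 11100011 → 3-byte char #7 = E3 81 A3.
Leading byte 0xE3 = 11100011 matches 1110xxxx → 3-byte sequence.
Byte 1: 0xE3 = 11100011, payload 0011 (4 bits).
Byte 2: 0x81 = 10000001 (10xxxxxx ✓), payload 000001.
Byte 3: 0xA3 = 10100011 (10xxxxxx ✓), payload 100011.
Concatenate: 0011000001100011 = 0x3063 (16 bits → U+3063).

U+3063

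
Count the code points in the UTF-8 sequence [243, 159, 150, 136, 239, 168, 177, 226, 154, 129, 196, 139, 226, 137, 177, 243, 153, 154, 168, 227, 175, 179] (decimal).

Byte at offset 0: 0xF3 = 11110011 → 4-byte char (#1). Advance 4.
Byte at offset 4: 0xEF = 11101111 → 3-byte char (#2). Advance 3.
Byte at offset 7: 0xE2 = 11100010 → 3-byte char (#3). Advance 3.
Byte at offset 10: 0xC4 = 11000100 → 2-byte char (#4). Advance 2.
Byte at offset 12: 0xE2 = 11100010 → 3-byte char (#5). Advance 3.
Byte at offset 15: 0xF3 = 11110011 → 4-byte char (#6). Advance 4.
Byte at offset 19: 0xE3 = 11100011 → 3-byte char (#7). Advance 3.
Reached end at offset 22 after 7 code points.

7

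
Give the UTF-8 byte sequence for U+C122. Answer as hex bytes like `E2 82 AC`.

U+C122 = 0xC122 = 49442 decimal. In range U+0800–U+FFFF → 3-byte form: 1110xxxx 10xxxxxx 10xxxxxx.
Binary (16 bits): 1100000100100010.
Split 4+6+6: 1100 | 000100 | 100010.
Byte 1: 11101100 = 0xEC.
Byte 2: 10000100 = 0x84.
Byte 3: 10100010 = 0xA2.

EC 84 A2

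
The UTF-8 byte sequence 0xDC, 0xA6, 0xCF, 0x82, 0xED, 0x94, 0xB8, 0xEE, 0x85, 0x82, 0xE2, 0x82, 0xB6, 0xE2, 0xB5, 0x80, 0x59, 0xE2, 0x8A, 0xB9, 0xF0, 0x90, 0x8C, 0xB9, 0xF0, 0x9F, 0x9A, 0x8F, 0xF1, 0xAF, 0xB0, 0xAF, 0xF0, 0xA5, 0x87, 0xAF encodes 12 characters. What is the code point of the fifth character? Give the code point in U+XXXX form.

Offset 0: leading byte 0xDC = 11011100 → 2-byte char #1 = DC A6.
Offset 2: leading byte 0xCF = 11001111 → 2-byte char #2 = CF 82.
Offset 4: leading byte 0xED = 11101101 → 3-byte char #3 = ED 94 B8.
Offset 7: leading byte 0xEE = 11101110 → 3-byte char #4 = EE 85 82.
Offset 10: leading byte 0xE2 = 11100010 → 3-byte char #5 = E2 82 B6.
Leading byte 0xE2 = 11100010 matches 1110xxxx → 3-byte sequence.
Byte 1: 0xE2 = 11100010, payload 0010 (4 bits).
Byte 2: 0x82 = 10000010 (10xxxxxx ✓), payload 000010.
Byte 3: 0xB6 = 10110110 (10xxxxxx ✓), payload 110110.
Concatenate: 0010000010110110 = 0x20B6 (16 bits → U+20B6).

U+20B6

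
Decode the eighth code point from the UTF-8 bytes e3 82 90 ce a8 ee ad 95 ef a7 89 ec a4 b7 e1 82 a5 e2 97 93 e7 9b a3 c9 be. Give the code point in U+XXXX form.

Offset 0: leading byte 0xE3 = 11100011 → 3-byte char #1 = E3 82 90.
Offset 3: leading byte 0xCE = 11001110 → 2-byte char #2 = CE A8.
Offset 5: leading byte 0xEE = 11101110 → 3-byte char #3 = EE AD 95.
Offset 8: leading byte 0xEF = 11101111 → 3-byte char #4 = EF A7 89.
Offset 11: leading byte 0xEC = 11101100 → 3-byte char #5 = EC A4 B7.
Offset 14: leading byte 0xE1 = 11100001 → 3-byte char #6 = E1 82 A5.
Offset 17: leading byte 0xE2 = 11100010 → 3-byte char #7 = E2 97 93.
Offset 20: leading byte 0xE7 = 11100111 → 3-byte char #8 = E7 9B A3.
Leading byte 0xE7 = 11100111 matches 1110xxxx → 3-byte sequence.
Byte 1: 0xE7 = 11100111, payload 0111 (4 bits).
Byte 2: 0x9B = 10011011 (10xxxxxx ✓), payload 011011.
Byte 3: 0xA3 = 10100011 (10xxxxxx ✓), payload 100011.
Concatenate: 0111011011100011 = 0x76E3 (16 bits → U+76E3).

U+76E3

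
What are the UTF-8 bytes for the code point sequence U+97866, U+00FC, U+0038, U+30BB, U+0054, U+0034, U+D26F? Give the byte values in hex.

U+97866: 4-byte form → F2 97 A1 A6.
U+00FC: 2-byte form → C3 BC.
U+0038: 1-byte form → 38.
U+30BB: 3-byte form → E3 82 BB.
U+0054: 1-byte form → 54.
U+0034: 1-byte form → 34.
U+D26F: 3-byte form → ED 89 AF.
Concatenated (15 bytes): F2 97 A1 A6 C3 BC 38 E3 82 BB 54 34 ED 89 AF.

F2 97 A1 A6 C3 BC 38 E3 82 BB 54 34 ED 89 AF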